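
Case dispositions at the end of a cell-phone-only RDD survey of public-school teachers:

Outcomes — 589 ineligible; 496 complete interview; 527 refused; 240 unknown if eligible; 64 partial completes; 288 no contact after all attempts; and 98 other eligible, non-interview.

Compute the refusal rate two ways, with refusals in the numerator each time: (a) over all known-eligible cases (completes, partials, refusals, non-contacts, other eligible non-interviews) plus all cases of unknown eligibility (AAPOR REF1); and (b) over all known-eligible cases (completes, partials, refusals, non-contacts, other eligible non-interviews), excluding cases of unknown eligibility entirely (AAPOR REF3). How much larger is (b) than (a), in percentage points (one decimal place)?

5.0

Top: 527
Denom: 496 + 64 + 527 + 288 + 98 + 240 = 1713
REF1 = 527 / 1713 = 0.3076
Denom: 496 + 64 + 527 + 288 + 98 = 1473
REF3 = 527 / 1473 = 0.3578
Difference = 35.78 − 30.76 = 5.02 percentage points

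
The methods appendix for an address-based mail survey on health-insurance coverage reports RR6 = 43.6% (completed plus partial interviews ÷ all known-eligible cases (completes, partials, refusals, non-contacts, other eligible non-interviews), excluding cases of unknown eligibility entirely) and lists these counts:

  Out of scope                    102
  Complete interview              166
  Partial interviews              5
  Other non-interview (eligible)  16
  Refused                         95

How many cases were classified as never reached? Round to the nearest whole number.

Num: 166 + 5 = 171
RR6 = 171 / D = 0.436
D = 171 / 0.436 = 392.2
Remaining denominator categories sum to 282
never reached = 392.2 − 282 ≈ 110

110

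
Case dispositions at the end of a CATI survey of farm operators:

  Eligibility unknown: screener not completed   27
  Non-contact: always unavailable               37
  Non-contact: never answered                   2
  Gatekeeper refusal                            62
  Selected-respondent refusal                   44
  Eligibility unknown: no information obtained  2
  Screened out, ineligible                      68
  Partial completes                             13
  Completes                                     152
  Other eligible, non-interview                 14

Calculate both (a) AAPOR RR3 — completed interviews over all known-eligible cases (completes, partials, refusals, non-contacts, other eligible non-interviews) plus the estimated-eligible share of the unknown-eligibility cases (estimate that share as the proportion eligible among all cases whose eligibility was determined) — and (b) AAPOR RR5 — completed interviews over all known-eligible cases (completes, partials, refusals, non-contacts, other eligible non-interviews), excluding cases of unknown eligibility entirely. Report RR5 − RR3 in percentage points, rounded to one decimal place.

3.2

Declined to participate = 62 + 44 = 106
Non-contacts = 2 + 37 = 39
Undetermined eligibility = 27 + 2 = 29
Top: 152
Eligible (known): 152 + 13 + 106 + 39 + 14 = 324
e = 324 / (324 + 68) = 324 / 392 = 0.8265
e × U: 0.8265 × 29 = 23.97
Denom: 324 + 23.97 = 347.97
RR3 = 152 / 347.97 = 0.4368
Denom: 152 + 13 + 106 + 39 + 14 = 324
RR5 = 152 / 324 = 0.4691
Difference = 46.91 − 43.68 = 3.23 percentage points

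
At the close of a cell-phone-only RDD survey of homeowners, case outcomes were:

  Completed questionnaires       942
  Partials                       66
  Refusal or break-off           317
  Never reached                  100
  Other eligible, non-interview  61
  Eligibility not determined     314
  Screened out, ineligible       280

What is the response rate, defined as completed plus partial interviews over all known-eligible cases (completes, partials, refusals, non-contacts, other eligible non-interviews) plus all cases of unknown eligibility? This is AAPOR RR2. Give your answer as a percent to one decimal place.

56.0%

Numerator = 942 + 66 = 1008
Denominator = 942 + 66 + 317 + 100 + 61 + 314 = 1800
RR2 = 1008 / 1800 = 0.5600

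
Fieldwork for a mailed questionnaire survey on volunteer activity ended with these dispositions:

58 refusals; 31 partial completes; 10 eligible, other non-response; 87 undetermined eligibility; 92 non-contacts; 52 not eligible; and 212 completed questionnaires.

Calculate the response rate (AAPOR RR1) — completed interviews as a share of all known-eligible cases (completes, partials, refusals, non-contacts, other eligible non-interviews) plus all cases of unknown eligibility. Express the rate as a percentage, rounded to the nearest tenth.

43.3%

Numerator = 212
Denominator = 212 + 31 + 58 + 92 + 10 + 87 = 490
RR1 = 212 / 490 = 0.4327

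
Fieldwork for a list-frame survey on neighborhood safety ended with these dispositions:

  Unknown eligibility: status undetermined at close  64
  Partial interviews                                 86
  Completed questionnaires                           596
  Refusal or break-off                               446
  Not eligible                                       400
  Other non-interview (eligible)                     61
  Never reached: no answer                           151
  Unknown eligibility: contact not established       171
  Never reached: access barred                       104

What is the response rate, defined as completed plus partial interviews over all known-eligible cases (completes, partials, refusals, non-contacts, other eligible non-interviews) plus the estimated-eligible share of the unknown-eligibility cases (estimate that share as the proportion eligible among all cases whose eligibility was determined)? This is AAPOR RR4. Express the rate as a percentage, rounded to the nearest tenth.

41.9%

No answer / not reached = 151 + 104 = 255
Unknown if eligible = 171 + 64 = 235
Numerator = 596 + 86 = 682
Eligible (known) = 596 + 86 + 446 + 255 + 61 = 1444
e = 1444 / (1444 + 400) = 1444 / 1844 = 0.7831
Eligible share of unknowns = 0.7831 × 235 = 184.03
Denominator = 1444 + 184.03 = 1628.03
RR4 = 682 / 1628.03 = 0.4189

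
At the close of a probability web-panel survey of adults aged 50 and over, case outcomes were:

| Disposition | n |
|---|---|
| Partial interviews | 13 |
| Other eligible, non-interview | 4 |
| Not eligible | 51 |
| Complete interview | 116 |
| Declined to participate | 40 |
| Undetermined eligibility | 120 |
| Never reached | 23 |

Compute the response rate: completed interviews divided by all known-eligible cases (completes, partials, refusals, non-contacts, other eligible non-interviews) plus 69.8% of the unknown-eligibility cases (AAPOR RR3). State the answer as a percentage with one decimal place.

Numerator = 116
Known eligible = 116 + 13 + 40 + 23 + 4 = 196
Estimated eligible among unknowns = 0.6980 × 120 = 83.76
Denominator = 196 + 83.76 = 279.76
RR3 = 116 / 279.76 = 0.4146

41.5%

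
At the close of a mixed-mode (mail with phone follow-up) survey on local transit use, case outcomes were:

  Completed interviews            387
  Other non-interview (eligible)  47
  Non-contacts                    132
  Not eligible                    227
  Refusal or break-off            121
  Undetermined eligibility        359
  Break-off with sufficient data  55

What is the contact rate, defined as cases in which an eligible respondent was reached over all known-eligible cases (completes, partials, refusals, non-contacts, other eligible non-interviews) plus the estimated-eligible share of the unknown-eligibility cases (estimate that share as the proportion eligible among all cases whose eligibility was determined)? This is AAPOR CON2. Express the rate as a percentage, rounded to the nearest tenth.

Top = 387 + 55 + 121 + 47 = 610
Determined eligible = 387 + 55 + 121 + 132 + 47 = 742
e = 742 / (742 + 227) = 742 / 969 = 0.7657
e × U = 0.7657 × 359 = 274.89
Denominator = 742 + 274.89 = 1016.89
CON2 = 610 / 1016.89 = 0.5999

60.0%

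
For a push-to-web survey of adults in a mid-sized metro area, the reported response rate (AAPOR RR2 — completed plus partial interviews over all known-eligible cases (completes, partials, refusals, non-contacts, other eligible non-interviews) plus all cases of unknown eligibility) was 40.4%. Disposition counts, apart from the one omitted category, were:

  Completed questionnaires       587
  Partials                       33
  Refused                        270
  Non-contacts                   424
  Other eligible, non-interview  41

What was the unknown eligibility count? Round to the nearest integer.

Numerator: 587 + 33 = 620
RR2 = 620 / D = 0.404
D = 620 / 0.404 = 1534.7
Other denominator terms total 1355
unknown eligibility = 1534.7 − 1355 ≈ 180

180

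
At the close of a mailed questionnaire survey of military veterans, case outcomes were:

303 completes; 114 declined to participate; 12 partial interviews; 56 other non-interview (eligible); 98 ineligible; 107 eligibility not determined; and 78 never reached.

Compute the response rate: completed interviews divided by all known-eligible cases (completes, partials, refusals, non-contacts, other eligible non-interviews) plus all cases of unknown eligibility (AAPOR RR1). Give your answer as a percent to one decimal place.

45.2%

Numerator: 303
Denom: 303 + 12 + 114 + 78 + 56 + 107 = 670
RR1 = 303 / 670 = 0.4522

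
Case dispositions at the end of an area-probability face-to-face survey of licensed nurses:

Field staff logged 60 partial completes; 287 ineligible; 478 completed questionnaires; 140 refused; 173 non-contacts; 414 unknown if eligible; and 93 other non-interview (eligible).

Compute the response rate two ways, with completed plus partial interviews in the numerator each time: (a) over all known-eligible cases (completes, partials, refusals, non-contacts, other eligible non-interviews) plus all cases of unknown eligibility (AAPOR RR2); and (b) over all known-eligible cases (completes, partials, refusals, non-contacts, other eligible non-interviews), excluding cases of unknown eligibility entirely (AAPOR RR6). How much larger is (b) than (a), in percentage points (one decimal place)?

Numerator: 478 + 60 = 538
Denominator: 478 + 60 + 140 + 173 + 93 + 414 = 1358
RR2 = 538 / 1358 = 0.3962
Denominator: 478 + 60 + 140 + 173 + 93 = 944
RR6 = 538 / 944 = 0.5699
Difference = 56.99 − 39.62 = 17.37 percentage points

17.4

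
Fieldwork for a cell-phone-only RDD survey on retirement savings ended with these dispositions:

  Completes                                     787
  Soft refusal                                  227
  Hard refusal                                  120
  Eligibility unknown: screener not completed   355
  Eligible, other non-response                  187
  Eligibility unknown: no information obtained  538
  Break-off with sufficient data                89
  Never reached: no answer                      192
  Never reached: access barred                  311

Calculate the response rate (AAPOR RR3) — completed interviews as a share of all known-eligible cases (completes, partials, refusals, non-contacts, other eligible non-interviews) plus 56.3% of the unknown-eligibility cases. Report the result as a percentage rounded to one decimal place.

Declined to participate = 120 + 227 = 347
No contact after all attempts = 192 + 311 = 503
Unknown if eligible = 355 + 538 = 893
Num: 787
Determined eligible: 787 + 89 + 347 + 503 + 187 = 1913
e × U: 0.5630 × 893 = 502.76
Denom: 1913 + 502.76 = 2415.76
RR3 = 787 / 2415.76 = 0.3258

32.6%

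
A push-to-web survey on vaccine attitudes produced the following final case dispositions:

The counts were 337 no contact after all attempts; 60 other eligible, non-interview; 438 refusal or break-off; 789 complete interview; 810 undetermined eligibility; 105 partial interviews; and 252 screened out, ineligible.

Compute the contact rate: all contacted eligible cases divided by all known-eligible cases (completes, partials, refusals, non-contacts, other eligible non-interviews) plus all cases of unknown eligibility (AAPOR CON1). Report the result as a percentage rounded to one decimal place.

54.8%

Num = 789 + 105 + 438 + 60 = 1392
Denominator = 789 + 105 + 438 + 337 + 60 + 810 = 2539
CON1 = 1392 / 2539 = 0.5482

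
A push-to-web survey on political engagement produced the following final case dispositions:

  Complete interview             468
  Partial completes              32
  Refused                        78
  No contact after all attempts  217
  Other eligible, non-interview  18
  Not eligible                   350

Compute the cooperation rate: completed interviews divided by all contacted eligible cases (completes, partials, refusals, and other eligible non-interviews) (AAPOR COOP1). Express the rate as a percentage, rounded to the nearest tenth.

Top → 468
Base → 468 + 32 + 78 + 18 = 596
COOP1 = 468 / 596 = 0.7852

78.5%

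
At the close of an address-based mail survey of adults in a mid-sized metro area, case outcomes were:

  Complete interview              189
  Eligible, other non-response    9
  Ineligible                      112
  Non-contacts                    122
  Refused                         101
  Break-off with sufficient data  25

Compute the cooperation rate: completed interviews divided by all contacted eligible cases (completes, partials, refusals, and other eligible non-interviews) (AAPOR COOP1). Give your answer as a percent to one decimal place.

Numerator = 189
Base = 189 + 25 + 101 + 9 = 324
COOP1 = 189 / 324 = 0.5833

58.3%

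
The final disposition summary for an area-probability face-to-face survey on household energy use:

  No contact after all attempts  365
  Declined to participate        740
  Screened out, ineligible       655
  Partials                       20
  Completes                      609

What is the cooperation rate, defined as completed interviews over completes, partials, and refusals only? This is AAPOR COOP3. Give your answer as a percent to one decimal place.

Top = 609
Denom = 609 + 20 + 740 = 1369
COOP3 = 609 / 1369 = 0.4449

44.5%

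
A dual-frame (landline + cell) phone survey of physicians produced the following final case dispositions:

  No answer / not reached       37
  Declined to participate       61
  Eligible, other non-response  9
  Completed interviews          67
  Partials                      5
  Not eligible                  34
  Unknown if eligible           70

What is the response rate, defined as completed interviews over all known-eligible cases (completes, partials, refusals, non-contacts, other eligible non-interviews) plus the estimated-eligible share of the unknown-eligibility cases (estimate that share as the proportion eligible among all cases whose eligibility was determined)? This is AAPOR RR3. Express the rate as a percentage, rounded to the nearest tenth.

28.2%

Numerator: 67
Known eligible: 67 + 5 + 61 + 37 + 9 = 179
e = 179 / (179 + 34) = 179 / 213 = 0.8404
e × U: 0.8404 × 70 = 58.83
Denom: 179 + 58.83 = 237.83
RR3 = 67 / 237.83 = 0.2817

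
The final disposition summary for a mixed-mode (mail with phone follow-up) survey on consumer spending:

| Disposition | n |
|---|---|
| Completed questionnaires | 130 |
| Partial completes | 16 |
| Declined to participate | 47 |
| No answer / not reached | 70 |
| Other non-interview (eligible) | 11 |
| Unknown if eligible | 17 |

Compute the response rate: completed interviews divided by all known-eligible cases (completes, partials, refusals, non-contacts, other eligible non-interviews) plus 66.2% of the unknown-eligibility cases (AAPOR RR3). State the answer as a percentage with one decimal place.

Numerator: 130
Known eligible: 130 + 16 + 47 + 70 + 11 = 274
Estimated eligible among unknowns: 0.6620 × 17 = 11.25
Denom: 274 + 11.25 = 285.25
RR3 = 130 / 285.25 = 0.4557

45.6%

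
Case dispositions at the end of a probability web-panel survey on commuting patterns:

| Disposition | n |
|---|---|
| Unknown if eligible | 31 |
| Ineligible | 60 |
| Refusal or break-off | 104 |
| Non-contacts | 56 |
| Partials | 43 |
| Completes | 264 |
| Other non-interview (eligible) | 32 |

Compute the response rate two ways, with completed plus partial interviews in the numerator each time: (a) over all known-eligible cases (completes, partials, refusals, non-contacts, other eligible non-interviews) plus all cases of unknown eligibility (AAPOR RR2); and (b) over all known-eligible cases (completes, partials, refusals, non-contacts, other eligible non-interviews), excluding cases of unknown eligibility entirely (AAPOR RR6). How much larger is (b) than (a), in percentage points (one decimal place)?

Num = 264 + 43 = 307
Denom = 264 + 43 + 104 + 56 + 32 + 31 = 530
RR2 = 307 / 530 = 0.5792
Denom = 264 + 43 + 104 + 56 + 32 = 499
RR6 = 307 / 499 = 0.6152
Difference = 61.52 − 57.92 = 3.60 percentage points

3.6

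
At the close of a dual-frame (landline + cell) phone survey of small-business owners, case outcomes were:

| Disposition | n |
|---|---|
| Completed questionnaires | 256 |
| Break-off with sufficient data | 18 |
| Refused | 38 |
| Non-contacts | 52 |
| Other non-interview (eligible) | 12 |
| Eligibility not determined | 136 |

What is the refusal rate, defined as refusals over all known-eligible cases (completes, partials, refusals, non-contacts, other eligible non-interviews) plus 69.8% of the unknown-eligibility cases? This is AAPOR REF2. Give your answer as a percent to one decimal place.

8.1%

Numerator → 38
Determined eligible → 256 + 18 + 38 + 52 + 12 = 376
Estimated eligible among unknowns → 0.6980 × 136 = 94.93
Denom → 376 + 94.93 = 470.93
REF2 = 38 / 470.93 = 0.0807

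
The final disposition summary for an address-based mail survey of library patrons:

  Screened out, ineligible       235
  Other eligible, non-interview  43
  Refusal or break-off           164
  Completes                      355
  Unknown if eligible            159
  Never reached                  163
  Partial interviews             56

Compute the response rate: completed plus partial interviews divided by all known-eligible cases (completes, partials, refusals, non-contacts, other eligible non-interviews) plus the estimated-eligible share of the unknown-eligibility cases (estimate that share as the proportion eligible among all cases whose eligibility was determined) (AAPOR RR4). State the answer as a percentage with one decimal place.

Top → 355 + 56 = 411
Eligible (known) → 355 + 56 + 164 + 163 + 43 = 781
e = 781 / (781 + 235) = 781 / 1016 = 0.7687
Eligible share of unknowns → 0.7687 × 159 = 122.22
Base → 781 + 122.22 = 903.22
RR4 = 411 / 903.22 = 0.4550

45.5%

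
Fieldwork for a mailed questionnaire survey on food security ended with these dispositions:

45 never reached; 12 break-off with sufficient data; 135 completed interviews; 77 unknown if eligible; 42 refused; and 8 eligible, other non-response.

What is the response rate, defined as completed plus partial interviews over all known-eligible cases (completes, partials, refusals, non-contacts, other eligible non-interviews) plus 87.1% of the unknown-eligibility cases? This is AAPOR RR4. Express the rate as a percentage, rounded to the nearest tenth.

47.6%

Num: 135 + 12 = 147
Determined eligible: 135 + 12 + 42 + 45 + 8 = 242
Eligible share of unknowns: 0.8710 × 77 = 67.07
Base: 242 + 67.07 = 309.07
RR4 = 147 / 309.07 = 0.4756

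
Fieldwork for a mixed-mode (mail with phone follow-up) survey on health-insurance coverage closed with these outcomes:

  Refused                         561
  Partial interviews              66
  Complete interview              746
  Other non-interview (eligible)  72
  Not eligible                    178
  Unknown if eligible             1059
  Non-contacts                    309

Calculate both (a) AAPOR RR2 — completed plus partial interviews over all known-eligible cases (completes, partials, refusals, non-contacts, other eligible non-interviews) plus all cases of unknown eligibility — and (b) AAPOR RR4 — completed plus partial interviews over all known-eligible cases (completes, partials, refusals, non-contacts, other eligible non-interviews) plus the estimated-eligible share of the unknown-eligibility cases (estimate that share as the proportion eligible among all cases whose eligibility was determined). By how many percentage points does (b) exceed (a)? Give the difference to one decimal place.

1.0

Num → 746 + 66 = 812
Denominator → 746 + 66 + 561 + 309 + 72 + 1059 = 2813
RR2 = 812 / 2813 = 0.2887
Eligible (known) → 746 + 66 + 561 + 309 + 72 = 1754
e = 1754 / (1754 + 178) = 1754 / 1932 = 0.9079
Eligible share of unknowns → 0.9079 × 1059 = 961.47
Denominator → 1754 + 961.47 = 2715.47
RR4 = 812 / 2715.47 = 0.2990
Difference = 29.90 − 28.87 = 1.03 percentage points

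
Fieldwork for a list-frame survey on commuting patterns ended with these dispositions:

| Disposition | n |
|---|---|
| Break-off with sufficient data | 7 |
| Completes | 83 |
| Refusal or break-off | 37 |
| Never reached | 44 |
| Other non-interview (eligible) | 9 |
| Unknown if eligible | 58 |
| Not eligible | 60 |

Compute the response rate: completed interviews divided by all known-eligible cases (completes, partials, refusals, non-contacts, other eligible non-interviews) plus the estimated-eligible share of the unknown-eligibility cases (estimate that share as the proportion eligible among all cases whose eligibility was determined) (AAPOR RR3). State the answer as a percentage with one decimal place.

Numerator: 83
Determined eligible: 83 + 7 + 37 + 44 + 9 = 180
e = 180 / (180 + 60) = 180 / 240 = 0.7500
Eligible share of unknowns: 0.7500 × 58 = 43.50
Denominator: 180 + 43.50 = 223.50
RR3 = 83 / 223.50 = 0.3714

37.1%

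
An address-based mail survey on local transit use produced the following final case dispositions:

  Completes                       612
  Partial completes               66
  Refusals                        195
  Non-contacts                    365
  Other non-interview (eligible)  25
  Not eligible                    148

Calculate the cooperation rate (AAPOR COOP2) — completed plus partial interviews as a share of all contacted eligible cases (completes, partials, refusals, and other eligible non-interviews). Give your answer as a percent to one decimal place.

Top = 612 + 66 = 678
Denom = 612 + 66 + 195 + 25 = 898
COOP2 = 678 / 898 = 0.7550

75.5%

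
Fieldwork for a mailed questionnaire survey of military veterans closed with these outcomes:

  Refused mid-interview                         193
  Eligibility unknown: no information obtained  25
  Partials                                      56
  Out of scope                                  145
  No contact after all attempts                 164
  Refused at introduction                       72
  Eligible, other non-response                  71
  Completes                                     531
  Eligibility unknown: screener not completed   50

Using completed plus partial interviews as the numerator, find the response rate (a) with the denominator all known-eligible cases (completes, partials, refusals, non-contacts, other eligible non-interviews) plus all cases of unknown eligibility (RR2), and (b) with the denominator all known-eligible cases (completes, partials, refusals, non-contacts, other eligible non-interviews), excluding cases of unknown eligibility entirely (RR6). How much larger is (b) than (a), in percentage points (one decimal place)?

Refusals = 72 + 193 = 265
Unknown eligibility = 50 + 25 = 75
Num = 531 + 56 = 587
Denominator = 531 + 56 + 265 + 164 + 71 + 75 = 1162
RR2 = 587 / 1162 = 0.5052
Denominator = 531 + 56 + 265 + 164 + 71 = 1087
RR6 = 587 / 1087 = 0.5400
Difference = 54.00 − 50.52 = 3.48 percentage points

3.5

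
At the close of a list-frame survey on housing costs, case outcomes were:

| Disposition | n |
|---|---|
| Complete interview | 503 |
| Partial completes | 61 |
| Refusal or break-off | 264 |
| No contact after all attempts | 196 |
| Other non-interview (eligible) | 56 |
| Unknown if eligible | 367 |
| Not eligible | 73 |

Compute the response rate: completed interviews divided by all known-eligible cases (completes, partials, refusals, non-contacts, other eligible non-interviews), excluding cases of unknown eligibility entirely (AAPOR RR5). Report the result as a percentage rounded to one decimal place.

Num: 503
Denominator: 503 + 61 + 264 + 196 + 56 = 1080
RR5 = 503 / 1080 = 0.4657

46.6%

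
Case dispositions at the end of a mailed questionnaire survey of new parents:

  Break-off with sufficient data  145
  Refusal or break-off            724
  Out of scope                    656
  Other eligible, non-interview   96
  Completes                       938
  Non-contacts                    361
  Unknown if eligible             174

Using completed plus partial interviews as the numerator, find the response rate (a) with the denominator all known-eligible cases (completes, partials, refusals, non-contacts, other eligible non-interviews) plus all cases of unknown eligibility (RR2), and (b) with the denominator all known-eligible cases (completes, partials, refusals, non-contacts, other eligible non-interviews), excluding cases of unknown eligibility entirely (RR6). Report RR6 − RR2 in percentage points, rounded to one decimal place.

Top: 938 + 145 = 1083
Base: 938 + 145 + 724 + 361 + 96 + 174 = 2438
RR2 = 1083 / 2438 = 0.4442
Base: 938 + 145 + 724 + 361 + 96 = 2264
RR6 = 1083 / 2264 = 0.4784
Difference = 47.84 − 44.42 = 3.42 percentage points

3.4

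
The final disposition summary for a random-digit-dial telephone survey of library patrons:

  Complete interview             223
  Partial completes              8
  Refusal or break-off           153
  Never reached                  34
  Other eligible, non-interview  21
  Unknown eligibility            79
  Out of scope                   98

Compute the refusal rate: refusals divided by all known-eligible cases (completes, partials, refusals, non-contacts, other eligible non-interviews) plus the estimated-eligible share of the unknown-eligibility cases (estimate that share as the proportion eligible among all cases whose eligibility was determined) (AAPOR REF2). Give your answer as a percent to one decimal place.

30.4%

Top: 153
Determined eligible: 223 + 8 + 153 + 34 + 21 = 439
e = 439 / (439 + 98) = 439 / 537 = 0.8175
Eligible share of unknowns: 0.8175 × 79 = 64.58
Denominator: 439 + 64.58 = 503.58
REF2 = 153 / 503.58 = 0.3038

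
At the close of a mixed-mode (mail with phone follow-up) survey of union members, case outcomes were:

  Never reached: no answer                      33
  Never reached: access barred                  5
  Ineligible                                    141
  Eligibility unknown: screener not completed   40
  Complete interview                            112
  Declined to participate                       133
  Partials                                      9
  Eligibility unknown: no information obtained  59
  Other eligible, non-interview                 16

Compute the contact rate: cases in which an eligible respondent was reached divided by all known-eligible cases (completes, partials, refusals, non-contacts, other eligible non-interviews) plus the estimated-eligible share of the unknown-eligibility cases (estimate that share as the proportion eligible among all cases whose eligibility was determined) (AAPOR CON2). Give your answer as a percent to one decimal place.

71.8%

No contact after all attempts = 33 + 5 = 38
Unknown if eligible = 40 + 59 = 99
Top → 112 + 9 + 133 + 16 = 270
Known eligible → 112 + 9 + 133 + 38 + 16 = 308
e = 308 / (308 + 141) = 308 / 449 = 0.6860
e × U → 0.6860 × 99 = 67.91
Denom → 308 + 67.91 = 375.91
CON2 = 270 / 375.91 = 0.7183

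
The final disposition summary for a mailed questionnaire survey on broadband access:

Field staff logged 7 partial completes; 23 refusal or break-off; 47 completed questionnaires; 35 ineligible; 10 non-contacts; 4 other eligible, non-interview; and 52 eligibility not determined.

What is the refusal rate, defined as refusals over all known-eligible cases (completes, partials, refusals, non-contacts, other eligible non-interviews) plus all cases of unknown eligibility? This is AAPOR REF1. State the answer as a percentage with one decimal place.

Numerator = 23
Denom = 47 + 7 + 23 + 10 + 4 + 52 = 143
REF1 = 23 / 143 = 0.1608

16.1%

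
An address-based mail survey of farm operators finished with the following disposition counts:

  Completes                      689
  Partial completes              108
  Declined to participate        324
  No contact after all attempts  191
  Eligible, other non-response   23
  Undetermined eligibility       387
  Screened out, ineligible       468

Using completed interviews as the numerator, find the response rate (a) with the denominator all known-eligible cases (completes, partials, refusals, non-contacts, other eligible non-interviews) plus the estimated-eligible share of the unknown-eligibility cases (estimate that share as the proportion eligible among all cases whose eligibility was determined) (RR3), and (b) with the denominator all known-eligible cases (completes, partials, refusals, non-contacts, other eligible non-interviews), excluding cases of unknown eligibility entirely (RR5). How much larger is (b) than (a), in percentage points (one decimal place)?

Num: 689
Known eligible: 689 + 108 + 324 + 191 + 23 = 1335
e = 1335 / (1335 + 468) = 1335 / 1803 = 0.7404
e × U: 0.7404 × 387 = 286.53
Denominator: 1335 + 286.53 = 1621.53
RR3 = 689 / 1621.53 = 0.4249
Denominator: 689 + 108 + 324 + 191 + 23 = 1335
RR5 = 689 / 1335 = 0.5161
Difference = 51.61 − 42.49 = 9.12 percentage points

9.1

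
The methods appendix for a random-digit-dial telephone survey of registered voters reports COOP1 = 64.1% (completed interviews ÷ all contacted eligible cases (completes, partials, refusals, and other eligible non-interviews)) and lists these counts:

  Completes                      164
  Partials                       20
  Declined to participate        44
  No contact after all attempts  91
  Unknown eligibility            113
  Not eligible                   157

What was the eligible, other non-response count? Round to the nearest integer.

COOP1 = 164 / D = 0.641
D = 164 / 0.641 = 255.9
Other denominator terms total 228
eligible, other non-response = 255.9 − 228 ≈ 28

28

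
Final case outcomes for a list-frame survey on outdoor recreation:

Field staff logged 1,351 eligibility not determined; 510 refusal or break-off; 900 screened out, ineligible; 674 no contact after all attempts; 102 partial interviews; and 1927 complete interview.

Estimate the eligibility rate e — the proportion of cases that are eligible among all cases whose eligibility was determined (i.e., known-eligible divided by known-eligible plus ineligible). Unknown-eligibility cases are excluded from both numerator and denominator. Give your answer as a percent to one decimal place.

78.1%

Determined eligible: 1927 + 102 + 510 + 674 = 3213
e = 3213 / (3213 + 900) = 3213 / 4113 = 0.7812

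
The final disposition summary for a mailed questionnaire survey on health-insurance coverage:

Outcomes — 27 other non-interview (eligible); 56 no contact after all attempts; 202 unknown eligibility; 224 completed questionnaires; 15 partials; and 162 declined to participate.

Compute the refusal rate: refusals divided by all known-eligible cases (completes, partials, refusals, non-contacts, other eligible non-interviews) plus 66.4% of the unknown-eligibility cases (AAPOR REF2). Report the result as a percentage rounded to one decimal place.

Num = 162
Known eligible = 224 + 15 + 162 + 56 + 27 = 484
e × U = 0.6640 × 202 = 134.13
Denominator = 484 + 134.13 = 618.13
REF2 = 162 / 618.13 = 0.2621

26.2%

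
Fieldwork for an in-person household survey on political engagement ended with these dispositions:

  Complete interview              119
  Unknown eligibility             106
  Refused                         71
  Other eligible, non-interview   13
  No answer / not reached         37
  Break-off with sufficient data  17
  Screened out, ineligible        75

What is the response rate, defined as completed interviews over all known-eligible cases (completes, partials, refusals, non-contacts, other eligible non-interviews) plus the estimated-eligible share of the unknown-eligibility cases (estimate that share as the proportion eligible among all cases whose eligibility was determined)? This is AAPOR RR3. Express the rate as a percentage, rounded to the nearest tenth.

Num → 119
Determined eligible → 119 + 17 + 71 + 37 + 13 = 257
e = 257 / (257 + 75) = 257 / 332 = 0.7741
Estimated eligible among unknowns → 0.7741 × 106 = 82.05
Denominator → 257 + 82.05 = 339.05
RR3 = 119 / 339.05 = 0.3510

35.1%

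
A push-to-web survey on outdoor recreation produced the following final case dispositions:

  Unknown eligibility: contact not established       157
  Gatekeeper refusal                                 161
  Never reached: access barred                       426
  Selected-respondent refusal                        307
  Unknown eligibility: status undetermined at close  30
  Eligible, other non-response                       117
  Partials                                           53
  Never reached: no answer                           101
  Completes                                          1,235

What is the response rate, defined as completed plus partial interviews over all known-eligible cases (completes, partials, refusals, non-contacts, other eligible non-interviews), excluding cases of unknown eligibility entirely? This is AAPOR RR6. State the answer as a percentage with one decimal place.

53.7%

Declined to participate = 161 + 307 = 468
No contact after all attempts = 101 + 426 = 527
Undetermined eligibility = 157 + 30 = 187
Num → 1235 + 53 = 1288
Base → 1235 + 53 + 468 + 527 + 117 = 2400
RR6 = 1288 / 2400 = 0.5367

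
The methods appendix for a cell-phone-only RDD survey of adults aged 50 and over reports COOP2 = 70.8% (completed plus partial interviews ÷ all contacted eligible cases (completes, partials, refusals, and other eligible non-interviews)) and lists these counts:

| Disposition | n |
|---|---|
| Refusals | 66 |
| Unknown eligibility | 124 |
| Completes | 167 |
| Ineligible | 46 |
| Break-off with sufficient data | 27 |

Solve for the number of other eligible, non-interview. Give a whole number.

Numerator = 167 + 27 = 194
COOP2 = 194 / D = 0.708
D = 194 / 0.708 = 274.0
Remaining denominator categories sum to 260
other eligible, non-interview = 274.0 − 260 ≈ 14

14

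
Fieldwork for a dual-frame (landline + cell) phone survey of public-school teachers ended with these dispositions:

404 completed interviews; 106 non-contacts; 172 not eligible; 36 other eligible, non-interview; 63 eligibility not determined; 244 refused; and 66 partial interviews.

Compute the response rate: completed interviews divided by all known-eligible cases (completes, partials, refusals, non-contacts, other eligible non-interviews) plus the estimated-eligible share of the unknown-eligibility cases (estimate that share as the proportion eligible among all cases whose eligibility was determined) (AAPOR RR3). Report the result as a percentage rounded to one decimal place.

44.5%

Top = 404
Known eligible = 404 + 66 + 244 + 106 + 36 = 856
e = 856 / (856 + 172) = 856 / 1028 = 0.8327
e × U = 0.8327 × 63 = 52.46
Denominator = 856 + 52.46 = 908.46
RR3 = 404 / 908.46 = 0.4447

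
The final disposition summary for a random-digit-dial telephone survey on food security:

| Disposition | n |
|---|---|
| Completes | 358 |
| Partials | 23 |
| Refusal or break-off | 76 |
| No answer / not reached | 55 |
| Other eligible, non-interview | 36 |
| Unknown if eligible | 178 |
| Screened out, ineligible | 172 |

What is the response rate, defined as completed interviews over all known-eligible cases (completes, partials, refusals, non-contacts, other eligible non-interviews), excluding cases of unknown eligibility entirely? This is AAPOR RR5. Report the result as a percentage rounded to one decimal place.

Num = 358
Denominator = 358 + 23 + 76 + 55 + 36 = 548
RR5 = 358 / 548 = 0.6533

65.3%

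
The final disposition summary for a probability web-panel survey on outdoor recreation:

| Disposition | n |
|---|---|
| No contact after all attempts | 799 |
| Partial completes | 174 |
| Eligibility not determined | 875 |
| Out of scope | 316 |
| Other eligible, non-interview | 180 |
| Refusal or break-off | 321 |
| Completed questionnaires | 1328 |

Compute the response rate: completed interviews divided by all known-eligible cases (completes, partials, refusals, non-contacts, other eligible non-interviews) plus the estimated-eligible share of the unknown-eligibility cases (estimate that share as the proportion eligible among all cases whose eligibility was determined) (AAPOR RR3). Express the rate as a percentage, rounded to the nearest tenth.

37.0%

Top → 1328
Known eligible → 1328 + 174 + 321 + 799 + 180 = 2802
e = 2802 / (2802 + 316) = 2802 / 3118 = 0.8987
Eligible share of unknowns → 0.8987 × 875 = 786.36
Denominator → 2802 + 786.36 = 3588.36
RR3 = 1328 / 3588.36 = 0.3701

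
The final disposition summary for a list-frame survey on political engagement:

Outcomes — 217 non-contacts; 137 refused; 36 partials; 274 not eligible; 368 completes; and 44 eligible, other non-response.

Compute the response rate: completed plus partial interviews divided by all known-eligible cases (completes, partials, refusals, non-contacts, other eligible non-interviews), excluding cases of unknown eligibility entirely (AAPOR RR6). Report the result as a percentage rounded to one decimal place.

50.4%

Num = 368 + 36 = 404
Denominator = 368 + 36 + 137 + 217 + 44 = 802
RR6 = 404 / 802 = 0.5037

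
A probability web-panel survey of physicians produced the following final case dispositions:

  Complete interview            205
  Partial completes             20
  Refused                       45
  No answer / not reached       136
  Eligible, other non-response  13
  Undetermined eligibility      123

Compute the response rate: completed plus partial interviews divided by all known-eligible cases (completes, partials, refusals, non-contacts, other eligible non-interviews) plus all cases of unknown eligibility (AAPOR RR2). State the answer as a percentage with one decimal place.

41.5%

Numerator: 205 + 20 = 225
Denominator: 205 + 20 + 45 + 136 + 13 + 123 = 542
RR2 = 225 / 542 = 0.4151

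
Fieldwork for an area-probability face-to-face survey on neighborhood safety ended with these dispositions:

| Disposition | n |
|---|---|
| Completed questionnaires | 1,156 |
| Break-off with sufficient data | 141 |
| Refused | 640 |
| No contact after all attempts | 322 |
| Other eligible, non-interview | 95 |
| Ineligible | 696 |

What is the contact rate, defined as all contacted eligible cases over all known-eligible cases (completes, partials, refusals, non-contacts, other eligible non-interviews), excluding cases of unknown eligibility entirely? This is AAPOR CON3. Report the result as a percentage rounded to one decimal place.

Num: 1156 + 141 + 640 + 95 = 2032
Denom: 1156 + 141 + 640 + 322 + 95 = 2354
CON3 = 2032 / 2354 = 0.8632

86.3%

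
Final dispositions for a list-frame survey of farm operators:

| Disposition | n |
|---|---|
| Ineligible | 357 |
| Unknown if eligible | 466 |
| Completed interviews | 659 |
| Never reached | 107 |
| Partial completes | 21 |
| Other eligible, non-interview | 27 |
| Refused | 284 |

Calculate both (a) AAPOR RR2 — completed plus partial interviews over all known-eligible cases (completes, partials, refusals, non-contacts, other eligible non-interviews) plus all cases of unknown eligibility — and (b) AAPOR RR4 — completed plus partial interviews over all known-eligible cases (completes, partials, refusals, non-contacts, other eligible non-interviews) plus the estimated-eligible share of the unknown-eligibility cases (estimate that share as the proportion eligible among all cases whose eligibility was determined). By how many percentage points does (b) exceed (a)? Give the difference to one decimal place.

Top: 659 + 21 = 680
Base: 659 + 21 + 284 + 107 + 27 + 466 = 1564
RR2 = 680 / 1564 = 0.4348
Known eligible: 659 + 21 + 284 + 107 + 27 = 1098
e = 1098 / (1098 + 357) = 1098 / 1455 = 0.7546
e × U: 0.7546 × 466 = 351.64
Base: 1098 + 351.64 = 1449.64
RR4 = 680 / 1449.64 = 0.4691
Difference = 46.91 − 43.48 = 3.43 percentage points

3.4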